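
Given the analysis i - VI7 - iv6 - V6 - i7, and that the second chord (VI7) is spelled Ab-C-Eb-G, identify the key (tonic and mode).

C minor

The chord Abmaj7 is a major seventh chord rooted on Ab; its label is VI7.
VI7 on Ab implies Ab is the submediant; that puts the tonic at C, and the uppercase numeral fits minor mode.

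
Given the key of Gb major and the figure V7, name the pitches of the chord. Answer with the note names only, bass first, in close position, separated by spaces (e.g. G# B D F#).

Db F Ab Cb

The numeral's case and figure indicate a dominant seventh chord. In Gb major its root, the dominant, is Db.
That chord is spelled Db-F-Ab-Cb.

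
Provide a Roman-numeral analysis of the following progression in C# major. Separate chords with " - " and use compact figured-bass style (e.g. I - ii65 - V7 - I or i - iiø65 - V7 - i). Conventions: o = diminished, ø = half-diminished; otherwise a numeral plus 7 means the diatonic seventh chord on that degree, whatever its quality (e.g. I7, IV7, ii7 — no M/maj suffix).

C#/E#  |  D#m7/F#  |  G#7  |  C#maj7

I6 - ii65 - V7 - I7

C#/E#: major triad on C# = scale degree 1 → I6.
D#m7/F#: minor seventh chord on D# = scale degree 2 → ii65.
G#7 has root G#, degree 5 in C# major, so V7.
C#maj7 has root C#, degree 1 in C# major, so I7.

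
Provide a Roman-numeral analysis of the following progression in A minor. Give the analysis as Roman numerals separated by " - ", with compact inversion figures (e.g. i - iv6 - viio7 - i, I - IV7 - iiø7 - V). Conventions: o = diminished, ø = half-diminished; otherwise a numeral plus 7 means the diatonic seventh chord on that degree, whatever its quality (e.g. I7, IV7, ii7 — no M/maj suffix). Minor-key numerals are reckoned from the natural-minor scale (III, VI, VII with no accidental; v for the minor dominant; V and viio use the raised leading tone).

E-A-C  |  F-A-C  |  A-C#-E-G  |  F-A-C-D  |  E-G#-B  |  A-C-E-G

i64 - VI - V7/iv - iv65 - V - i7

E-A-C: root A is the tonic; minor triad there is i64.
F-A-C: root F is the submediant; major triad there is VI.
A-C#-E-G: a dominant seventh chord on A, the applied dominant of iv → V7/iv.
F-A-C-D: root D is the subdominant; minor seventh chord there is iv65.
E-G#-B: major triad on E = scale degree 5 → V.
A-C-E-G: minor seventh chord on A = scale degree 1 → i7.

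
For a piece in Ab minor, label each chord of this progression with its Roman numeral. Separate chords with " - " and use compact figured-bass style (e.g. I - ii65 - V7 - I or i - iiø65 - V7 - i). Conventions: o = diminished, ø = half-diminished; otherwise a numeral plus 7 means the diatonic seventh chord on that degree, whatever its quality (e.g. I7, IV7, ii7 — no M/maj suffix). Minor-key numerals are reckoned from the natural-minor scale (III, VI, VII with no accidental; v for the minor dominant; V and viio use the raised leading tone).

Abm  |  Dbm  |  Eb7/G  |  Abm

i - iv - V65 - i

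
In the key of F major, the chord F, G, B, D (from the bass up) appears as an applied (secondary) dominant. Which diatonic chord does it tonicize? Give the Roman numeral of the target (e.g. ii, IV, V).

V

The chord is a dominant seventh chord on G.
A dominant resolves down a perfect fifth: G → C. In F major, C is scale degree 5, i.e. V.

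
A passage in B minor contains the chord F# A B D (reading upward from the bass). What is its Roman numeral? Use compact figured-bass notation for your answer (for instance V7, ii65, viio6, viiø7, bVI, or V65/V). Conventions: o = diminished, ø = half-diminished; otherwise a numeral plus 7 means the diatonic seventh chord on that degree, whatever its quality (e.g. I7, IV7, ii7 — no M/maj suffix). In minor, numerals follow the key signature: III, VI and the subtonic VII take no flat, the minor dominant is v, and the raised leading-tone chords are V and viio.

i43

The pitches B-D-F#-A form a minor seventh chord rooted on B.
In B minor, B is the tonic; the diatonic minor seventh chord there is i7.
With F# in the bass the chord is in second inversion, so the figured bass is 43.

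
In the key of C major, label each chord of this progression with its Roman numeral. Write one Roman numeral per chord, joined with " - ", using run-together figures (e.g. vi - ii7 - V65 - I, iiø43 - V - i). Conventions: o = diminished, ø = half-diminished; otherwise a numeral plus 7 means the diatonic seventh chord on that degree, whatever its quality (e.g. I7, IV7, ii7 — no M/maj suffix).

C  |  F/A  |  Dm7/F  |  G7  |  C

C has root C, degree 1 in C major, so I.
F/A: major triad on F = scale degree 4 → IV6.
Dm7/F has root D, degree 2 in C major, so ii65.
G7: root G is the dominant; dominant seventh chord there is V7.
C: root C is the tonic; major triad there is I.

I - IV6 - ii65 - V7 - I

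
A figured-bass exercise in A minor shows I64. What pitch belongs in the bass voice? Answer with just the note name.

I in A minor has root A; the chord is A-C#-E.
The figure 64 means second inversion — the fifth is in the bass.

E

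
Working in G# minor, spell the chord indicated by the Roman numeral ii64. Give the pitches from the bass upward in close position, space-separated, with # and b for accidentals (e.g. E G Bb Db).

E# A# C#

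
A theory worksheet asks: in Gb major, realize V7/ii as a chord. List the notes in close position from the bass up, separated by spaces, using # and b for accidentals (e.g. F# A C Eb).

V7/ii is a secondary dominant — the dominant seventh of ii. ii in Gb major is Ab, so the applied chord's root is Eb, a perfect fifth above.
Building a dominant seventh chord on Eb gives Eb-G-Bb-Db.

Eb G Bb Db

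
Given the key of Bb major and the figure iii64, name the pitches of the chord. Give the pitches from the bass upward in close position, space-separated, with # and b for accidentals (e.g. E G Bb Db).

The numeral's case and figure indicate a minor triad. In Bb major its root, the third degree, is D.
Stacking thirds from D gives D-F-A.
The figured bass 64 indicates second inversion, placing the fifth (A) in the bass: A-D-F.

A D F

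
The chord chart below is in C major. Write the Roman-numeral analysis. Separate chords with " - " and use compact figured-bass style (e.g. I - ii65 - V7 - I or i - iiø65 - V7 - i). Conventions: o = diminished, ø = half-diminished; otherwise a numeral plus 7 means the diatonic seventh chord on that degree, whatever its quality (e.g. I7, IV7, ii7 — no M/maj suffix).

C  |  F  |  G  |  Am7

C has root C, degree 1 in C major, so I.
F: root F is the subdominant; major triad there is IV.
G has root G, degree 5 in C major, so V.
Am7 has root A, degree 6 in C major, so vi7.

I - IV - V - vi7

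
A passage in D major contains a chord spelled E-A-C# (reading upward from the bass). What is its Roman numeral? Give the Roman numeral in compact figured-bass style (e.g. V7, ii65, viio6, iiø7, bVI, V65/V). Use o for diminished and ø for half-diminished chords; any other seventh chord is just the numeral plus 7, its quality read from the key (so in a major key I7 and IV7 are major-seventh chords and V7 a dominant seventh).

V64

The pitches A-C#-E form a major triad rooted on A.
In D major, A is the dominant; the diatonic major triad there is V.
With E in the bass the chord is in second inversion, so the figured bass is 64.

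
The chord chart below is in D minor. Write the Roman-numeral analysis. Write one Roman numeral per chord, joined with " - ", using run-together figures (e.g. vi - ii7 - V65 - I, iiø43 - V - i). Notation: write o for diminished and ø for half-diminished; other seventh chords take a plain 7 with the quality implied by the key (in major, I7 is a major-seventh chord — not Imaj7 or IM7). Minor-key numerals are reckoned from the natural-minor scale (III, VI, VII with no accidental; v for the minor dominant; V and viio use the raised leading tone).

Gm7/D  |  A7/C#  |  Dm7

iv43 - V65 - i7

Gm7/D has root G, degree 4 in D minor, so iv43.
A7/C#: dominant seventh chord on A = scale degree 5 → V65.
Dm7: minor seventh chord on D = scale degree 1 → i7.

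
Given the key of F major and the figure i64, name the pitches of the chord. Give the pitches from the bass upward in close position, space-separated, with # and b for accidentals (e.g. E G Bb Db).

C F Ab

Scale degree 1 in F major is F; here the chord built on it is altered to a minor triad. i64 is the minor tonic, borrowed from the parallel minor.
So the chord is F-Ab-C, a minor triad.
The figured bass 64 indicates second inversion, placing the fifth (C) in the bass: C-F-Ab.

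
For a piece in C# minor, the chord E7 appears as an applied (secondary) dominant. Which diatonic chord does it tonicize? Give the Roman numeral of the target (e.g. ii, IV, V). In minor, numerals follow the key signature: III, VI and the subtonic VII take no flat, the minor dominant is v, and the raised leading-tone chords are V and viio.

VI

The chord is a dominant seventh chord on E.
A dominant resolves down a perfect fifth: E → A. In C# minor, A is scale degree 6, i.e. VI.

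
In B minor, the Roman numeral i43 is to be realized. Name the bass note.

F#

i in B minor has root B; the chord is B-D-F#-A.
The figure 43 means second inversion — the fifth is in the bass.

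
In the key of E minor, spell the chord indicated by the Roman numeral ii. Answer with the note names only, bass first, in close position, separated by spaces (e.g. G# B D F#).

Scale degree 2 in E minor is F#; here the chord built on it is altered to a minor triad. ii is the minor supertonic, borrowed from the parallel major (the Dorian ii).
So the chord is F#-A-C#, a minor triad.

F# A C#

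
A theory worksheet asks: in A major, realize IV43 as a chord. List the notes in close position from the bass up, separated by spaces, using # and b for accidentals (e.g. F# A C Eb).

A C# D F#

The numeral's case and figure indicate a major seventh chord. In A major its root, the fourth degree, is D.
That chord is spelled D-F#-A-C#.
The figured bass 43 indicates second inversion, placing the fifth (A) in the bass: A-C#-D-F#.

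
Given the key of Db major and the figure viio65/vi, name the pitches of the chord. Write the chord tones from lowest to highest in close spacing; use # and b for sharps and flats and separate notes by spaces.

viio65/vi is a secondary leading-tone chord. The target vi is Bb in Db major; the applied chord is rooted a semitone below, on A.
Building a fully diminished seventh chord on A gives A-C-Eb-Gb.
The figured bass 65 indicates first inversion, placing the third (C) in the bass: C-Eb-Gb-A.

C Eb Gb A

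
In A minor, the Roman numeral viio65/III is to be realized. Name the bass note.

D

The applied chord viio65/III is rooted on B: B-D-F-Ab.
The figure 65 means first inversion — the third is in the bass.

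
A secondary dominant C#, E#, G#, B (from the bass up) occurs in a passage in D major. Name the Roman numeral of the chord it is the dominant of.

iii

The chord is a dominant seventh chord on C#.
A dominant resolves down a perfect fifth: C# → F#. In D major, F# is scale degree 3, i.e. iii.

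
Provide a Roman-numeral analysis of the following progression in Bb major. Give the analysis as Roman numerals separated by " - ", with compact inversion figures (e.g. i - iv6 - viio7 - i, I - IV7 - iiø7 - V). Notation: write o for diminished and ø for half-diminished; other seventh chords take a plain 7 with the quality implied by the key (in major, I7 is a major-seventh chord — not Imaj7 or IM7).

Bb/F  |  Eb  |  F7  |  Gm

Bb/F has root Bb, degree 1 in Bb major, so I64.
Eb has root Eb, degree 4 in Bb major, so IV.
F7 has root F, degree 5 in Bb major, so V7.
Gm: root G is the submediant; minor triad there is vi.

I64 - IV - V7 - vi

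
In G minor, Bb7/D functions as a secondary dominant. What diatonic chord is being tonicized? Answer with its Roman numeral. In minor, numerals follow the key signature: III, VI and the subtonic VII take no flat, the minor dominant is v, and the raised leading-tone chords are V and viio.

VI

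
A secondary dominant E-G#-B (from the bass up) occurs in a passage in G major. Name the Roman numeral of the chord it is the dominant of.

ii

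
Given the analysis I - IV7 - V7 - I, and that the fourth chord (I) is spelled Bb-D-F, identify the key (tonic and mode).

Bb major

I is given as Bb-D-F — a major triad with root Bb.
If Bb is scale degree 1 and the mode makes that degree carry a major triad, the tonic is Bb and the mode is major.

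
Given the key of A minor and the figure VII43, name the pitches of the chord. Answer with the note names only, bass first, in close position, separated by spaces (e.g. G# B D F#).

D F G B

The numeral's case and figure indicate a dominant seventh chord. In A minor its root, the subtonic, is G.
Stacking thirds from G gives G-B-D-F.
The figured bass 43 indicates second inversion, placing the fifth (D) in the bass: D-F-G-B.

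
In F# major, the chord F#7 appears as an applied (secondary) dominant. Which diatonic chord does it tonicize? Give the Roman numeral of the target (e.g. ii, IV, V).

IV

The chord is a dominant seventh chord on F#.
A dominant resolves down a perfect fifth: F# → B. In F# major, B is scale degree 4, i.e. IV.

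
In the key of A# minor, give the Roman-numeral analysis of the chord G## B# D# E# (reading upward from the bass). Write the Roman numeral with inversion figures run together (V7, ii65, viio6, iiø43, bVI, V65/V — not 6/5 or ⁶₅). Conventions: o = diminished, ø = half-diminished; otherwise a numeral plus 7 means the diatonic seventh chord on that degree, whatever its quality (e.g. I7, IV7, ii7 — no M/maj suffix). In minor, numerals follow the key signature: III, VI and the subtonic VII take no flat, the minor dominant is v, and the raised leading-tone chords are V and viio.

V65

The pitches E#-G##-B#-D# form a dominant seventh chord rooted on E#.
E# is scale degree 5 in A# minor, and a dominant seventh chord on that degree is written V7.
With G## in the bass the chord is in first inversion, so the figured bass is 65.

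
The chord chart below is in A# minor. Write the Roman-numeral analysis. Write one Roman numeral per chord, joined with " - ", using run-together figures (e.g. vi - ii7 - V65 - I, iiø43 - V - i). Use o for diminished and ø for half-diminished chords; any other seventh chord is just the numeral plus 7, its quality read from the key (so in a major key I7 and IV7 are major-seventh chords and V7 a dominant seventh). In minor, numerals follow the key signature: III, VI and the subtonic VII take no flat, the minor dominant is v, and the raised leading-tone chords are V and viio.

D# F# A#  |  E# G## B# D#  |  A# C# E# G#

iv - V7 - i7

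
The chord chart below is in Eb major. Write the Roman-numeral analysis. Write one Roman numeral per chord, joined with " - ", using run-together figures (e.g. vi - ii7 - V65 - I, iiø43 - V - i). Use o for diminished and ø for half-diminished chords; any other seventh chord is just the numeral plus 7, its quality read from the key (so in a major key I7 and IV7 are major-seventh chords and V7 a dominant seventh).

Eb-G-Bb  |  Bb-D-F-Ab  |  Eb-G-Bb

I - V7 - I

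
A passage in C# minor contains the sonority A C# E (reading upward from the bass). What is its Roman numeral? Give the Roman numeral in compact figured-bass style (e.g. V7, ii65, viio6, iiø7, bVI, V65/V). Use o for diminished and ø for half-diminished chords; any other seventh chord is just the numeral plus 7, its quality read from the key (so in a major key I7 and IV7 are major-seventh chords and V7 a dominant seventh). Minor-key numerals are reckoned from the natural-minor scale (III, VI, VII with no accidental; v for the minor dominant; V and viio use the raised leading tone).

Stacked in thirds the chord is A-C#-E: a major triad on A.
A is scale degree 6 in C# minor, and a major triad on that degree is written VI.

VI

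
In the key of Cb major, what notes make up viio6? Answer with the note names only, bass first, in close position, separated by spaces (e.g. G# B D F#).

In Cb major, scale degree 7 is Bb, and the diatonic chord built there is a diminished triad.
Stacking thirds from Bb gives Bb-Db-Fb.
With the 6 figure the chord is in first inversion; from the bass Db upward in close position it reads Db-Fb-Bb.

Db Fb Bb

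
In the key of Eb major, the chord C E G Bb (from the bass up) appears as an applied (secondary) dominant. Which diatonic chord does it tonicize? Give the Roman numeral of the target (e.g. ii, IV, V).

The chord is a dominant seventh chord on C.
A dominant resolves down a perfect fifth: C → F. In Eb major, F is scale degree 2, i.e. ii.

ii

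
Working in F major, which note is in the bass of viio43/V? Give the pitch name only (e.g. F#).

The applied chord viio43/V is rooted on B: B-D-F-Ab.
The figure 43 means second inversion — the fifth is in the bass.

F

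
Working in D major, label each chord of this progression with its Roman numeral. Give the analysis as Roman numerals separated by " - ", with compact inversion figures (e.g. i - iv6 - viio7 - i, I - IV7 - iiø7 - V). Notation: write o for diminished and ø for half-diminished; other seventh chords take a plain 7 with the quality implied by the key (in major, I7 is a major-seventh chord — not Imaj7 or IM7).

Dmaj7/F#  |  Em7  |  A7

Dmaj7/F#: major seventh chord on D = scale degree 1 → I65.
Em7: minor seventh chord on E = scale degree 2 → ii7.
A7: root A is the dominant; dominant seventh chord there is V7.

I65 - ii7 - V7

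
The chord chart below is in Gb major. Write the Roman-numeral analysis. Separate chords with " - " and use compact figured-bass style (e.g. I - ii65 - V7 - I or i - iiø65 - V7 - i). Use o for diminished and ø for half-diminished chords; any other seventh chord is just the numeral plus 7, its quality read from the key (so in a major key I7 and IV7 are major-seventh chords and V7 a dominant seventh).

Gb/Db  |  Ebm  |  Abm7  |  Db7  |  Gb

Gb/Db has root Gb, degree 1 in Gb major, so I64.
Ebm: root Eb is the submediant; minor triad there is vi.
Abm7: root Ab is the supertonic; minor seventh chord there is ii7.
Db7 has root Db, degree 5 in Gb major, so V7.
Gb has root Gb, degree 1 in Gb major, so I.

I64 - vi - ii7 - V7 - I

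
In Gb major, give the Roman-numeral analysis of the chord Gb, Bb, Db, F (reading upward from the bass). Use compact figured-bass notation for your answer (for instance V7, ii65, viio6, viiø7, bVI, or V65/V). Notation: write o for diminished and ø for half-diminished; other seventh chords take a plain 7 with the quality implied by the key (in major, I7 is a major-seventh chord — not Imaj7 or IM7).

I7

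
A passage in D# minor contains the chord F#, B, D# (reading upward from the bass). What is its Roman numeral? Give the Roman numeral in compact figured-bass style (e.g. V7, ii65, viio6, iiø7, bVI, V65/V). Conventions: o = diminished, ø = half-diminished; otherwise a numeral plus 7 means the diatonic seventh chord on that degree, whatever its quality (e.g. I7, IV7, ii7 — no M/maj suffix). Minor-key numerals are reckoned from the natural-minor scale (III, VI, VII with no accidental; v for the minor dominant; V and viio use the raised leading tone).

VI64

The pitches B-D#-F# form a major triad rooted on B.
In D# minor, B is the submediant; the diatonic major triad there is VI.
With F# in the bass the chord is in second inversion, so the figured bass is 64.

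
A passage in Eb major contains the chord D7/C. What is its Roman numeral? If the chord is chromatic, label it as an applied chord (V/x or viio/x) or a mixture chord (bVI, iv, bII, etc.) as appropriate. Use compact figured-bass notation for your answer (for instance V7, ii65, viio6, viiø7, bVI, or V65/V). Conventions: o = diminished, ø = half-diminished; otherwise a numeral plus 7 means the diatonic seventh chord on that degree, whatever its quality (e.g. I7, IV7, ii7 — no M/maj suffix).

V42/iii

The pitches D-F#-A-C form a dominant seventh chord rooted on D.
D is not a diatonic chord root with this quality in Eb major, but it lies a perfect fifth above G (iii), so the chord functions as an applied dominant of iii.
With C in the bass the chord is in third inversion, so the figured bass is 42.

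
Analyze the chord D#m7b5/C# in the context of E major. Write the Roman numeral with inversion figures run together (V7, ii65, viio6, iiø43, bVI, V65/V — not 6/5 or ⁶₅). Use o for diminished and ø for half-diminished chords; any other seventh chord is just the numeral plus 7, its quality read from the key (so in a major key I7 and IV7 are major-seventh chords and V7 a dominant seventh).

viiø42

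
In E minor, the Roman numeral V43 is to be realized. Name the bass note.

F#

V in E minor has root B; the chord is B-D#-F#-A.
The figure 43 means second inversion — the fifth is in the bass.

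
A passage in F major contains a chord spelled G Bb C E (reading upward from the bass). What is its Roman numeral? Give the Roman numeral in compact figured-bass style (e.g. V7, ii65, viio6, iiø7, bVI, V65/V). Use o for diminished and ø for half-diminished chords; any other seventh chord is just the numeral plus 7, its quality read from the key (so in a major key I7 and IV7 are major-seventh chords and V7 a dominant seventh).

V43

The pitches C-E-G-Bb form a dominant seventh chord rooted on C.
In F major, C is the dominant; the diatonic dominant seventh chord there is V7.
With G in the bass the chord is in second inversion, so the figured bass is 43.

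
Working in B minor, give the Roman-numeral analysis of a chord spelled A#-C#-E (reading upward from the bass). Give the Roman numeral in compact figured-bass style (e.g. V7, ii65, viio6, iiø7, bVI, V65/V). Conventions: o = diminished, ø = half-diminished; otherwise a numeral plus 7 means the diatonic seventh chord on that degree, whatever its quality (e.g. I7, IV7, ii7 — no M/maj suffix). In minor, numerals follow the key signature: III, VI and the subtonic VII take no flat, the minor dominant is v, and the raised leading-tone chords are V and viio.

viio

The pitches A#-C#-E form a diminished triad rooted on A#.
A# is scale degree 7 in B minor, and a diminished triad on that degree is written viio.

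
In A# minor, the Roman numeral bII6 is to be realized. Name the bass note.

D#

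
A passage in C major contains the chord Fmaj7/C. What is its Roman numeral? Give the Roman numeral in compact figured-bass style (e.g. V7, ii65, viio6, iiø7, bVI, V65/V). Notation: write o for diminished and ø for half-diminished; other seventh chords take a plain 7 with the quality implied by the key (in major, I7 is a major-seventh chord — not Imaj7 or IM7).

IV43

Stacked in thirds the chord is F-A-C-E: a major seventh chord on F.
In C major, F is the subdominant; the diatonic major seventh chord there is IV7.
With C in the bass the chord is in second inversion, so the figured bass is 43.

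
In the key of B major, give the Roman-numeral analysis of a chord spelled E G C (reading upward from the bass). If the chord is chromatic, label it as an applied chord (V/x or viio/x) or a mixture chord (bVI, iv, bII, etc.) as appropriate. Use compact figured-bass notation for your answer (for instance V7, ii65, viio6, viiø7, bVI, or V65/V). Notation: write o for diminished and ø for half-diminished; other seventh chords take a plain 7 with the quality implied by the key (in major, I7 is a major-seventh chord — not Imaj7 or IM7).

bII6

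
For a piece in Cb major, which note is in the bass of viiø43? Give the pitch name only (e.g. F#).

Fb

viiø in Cb major has root Bb; the chord is Bb-Db-Fb-Ab.
The figure 43 means second inversion — the fifth is in the bass.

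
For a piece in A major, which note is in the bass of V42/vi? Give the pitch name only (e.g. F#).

B

The applied chord V42/vi is rooted on C#: C#-E#-G#-B.
The figure 42 means third inversion — the seventh is in the bass.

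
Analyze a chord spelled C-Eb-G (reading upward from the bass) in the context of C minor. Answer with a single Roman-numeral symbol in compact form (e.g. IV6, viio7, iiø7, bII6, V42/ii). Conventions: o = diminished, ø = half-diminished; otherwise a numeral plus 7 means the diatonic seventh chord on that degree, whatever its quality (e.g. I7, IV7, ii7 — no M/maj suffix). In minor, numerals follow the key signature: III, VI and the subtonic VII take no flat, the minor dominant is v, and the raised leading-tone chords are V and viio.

The pitches C-Eb-G form a minor triad rooted on C.
C is scale degree 1 in C minor, and a minor triad on that degree is written i.

i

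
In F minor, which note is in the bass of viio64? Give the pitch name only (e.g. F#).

Bb

viio in F minor has root E; the chord is E-G-Bb.
The figure 64 means second inversion — the fifth is in the bass.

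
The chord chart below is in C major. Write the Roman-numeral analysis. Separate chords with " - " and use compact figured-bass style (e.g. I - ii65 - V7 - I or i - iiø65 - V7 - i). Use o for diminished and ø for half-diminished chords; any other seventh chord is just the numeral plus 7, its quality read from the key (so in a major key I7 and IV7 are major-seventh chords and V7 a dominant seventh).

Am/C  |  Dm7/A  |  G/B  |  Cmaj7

Am/C has root A, degree 6 in C major, so vi6.
Dm7/A: root D is the supertonic; minor seventh chord there is ii43.
G/B: major triad on G = scale degree 5 → V6.
Cmaj7: root C is the tonic; major seventh chord there is I7.

vi6 - ii43 - V6 - I7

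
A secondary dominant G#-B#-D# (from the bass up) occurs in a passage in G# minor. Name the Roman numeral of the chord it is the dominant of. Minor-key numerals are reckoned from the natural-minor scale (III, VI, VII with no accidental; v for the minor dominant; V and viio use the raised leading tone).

iv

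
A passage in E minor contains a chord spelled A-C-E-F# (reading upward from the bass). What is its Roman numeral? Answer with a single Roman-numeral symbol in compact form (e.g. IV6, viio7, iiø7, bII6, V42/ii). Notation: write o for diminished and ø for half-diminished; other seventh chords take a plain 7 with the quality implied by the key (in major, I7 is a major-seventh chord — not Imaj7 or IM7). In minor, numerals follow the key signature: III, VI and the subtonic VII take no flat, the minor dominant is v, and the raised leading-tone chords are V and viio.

iiø65

The pitches F#-A-C-E form a half-diminished seventh chord rooted on F#.
In E minor, F# is the supertonic; the diatonic half-diminished seventh chord there is iiø7.
With A in the bass the chord is in first inversion, so the figured bass is 65.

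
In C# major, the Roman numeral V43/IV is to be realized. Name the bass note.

The applied chord V43/IV is rooted on C#: C#-E#-G#-B.
The figure 43 means second inversion — the fifth is in the bass.

G#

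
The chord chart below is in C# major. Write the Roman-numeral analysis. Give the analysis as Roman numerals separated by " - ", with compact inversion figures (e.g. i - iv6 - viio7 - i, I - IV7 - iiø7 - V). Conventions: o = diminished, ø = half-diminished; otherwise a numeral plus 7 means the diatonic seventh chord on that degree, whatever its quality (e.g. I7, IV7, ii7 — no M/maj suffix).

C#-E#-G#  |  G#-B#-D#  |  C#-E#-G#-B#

I - V - I7

C#-E#-G#: major triad on C# = scale degree 1 → I.
G#-B#-D#: major triad on G# = scale degree 5 → V.
C#-E#-G#-B#: major seventh chord on C# = scale degree 1 → I7.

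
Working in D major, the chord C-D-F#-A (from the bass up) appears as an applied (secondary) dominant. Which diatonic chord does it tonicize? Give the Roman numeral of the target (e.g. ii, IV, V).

IV

The chord is a dominant seventh chord on D.
A dominant resolves down a perfect fifth: D → G. In D major, G is scale degree 4, i.e. IV.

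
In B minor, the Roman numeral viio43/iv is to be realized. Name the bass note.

A

The applied chord viio43/iv is rooted on D#: D#-F#-A-C.
The figure 43 means second inversion — the fifth is in the bass.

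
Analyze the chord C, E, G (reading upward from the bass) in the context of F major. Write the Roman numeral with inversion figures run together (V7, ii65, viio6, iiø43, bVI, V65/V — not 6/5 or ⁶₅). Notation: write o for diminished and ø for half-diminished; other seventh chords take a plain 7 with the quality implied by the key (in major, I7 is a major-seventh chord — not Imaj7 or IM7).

The pitches C-E-G form a major triad rooted on C.
C is scale degree 5 in F major, and a major triad on that degree is written V.

V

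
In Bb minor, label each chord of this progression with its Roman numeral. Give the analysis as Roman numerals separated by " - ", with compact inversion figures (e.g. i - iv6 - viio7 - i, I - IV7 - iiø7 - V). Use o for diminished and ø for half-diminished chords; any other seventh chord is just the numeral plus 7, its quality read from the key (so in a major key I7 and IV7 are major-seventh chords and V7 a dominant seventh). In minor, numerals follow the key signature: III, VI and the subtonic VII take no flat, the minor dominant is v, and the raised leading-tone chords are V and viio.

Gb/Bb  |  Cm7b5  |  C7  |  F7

VI6 - iiø7 - V7/V - V7

Gb/Bb has root Gb, degree 6 in Bb minor, so VI6.
Cm7b5 has root C, degree 2 in Bb minor, so iiø7.
C7: chromatic; C is V of V, so V7/V.
F7: root F is the dominant; dominant seventh chord there is V7.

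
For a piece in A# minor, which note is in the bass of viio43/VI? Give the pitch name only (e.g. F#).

The applied chord viio43/VI is rooted on E#: E#-G#-B-D.
The figure 43 means second inversion — the fifth is in the bass.

B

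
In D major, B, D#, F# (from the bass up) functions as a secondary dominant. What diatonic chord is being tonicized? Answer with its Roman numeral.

The chord is a major triad on B.
A dominant resolves down a perfect fifth: B → E. In D major, E is scale degree 2, i.e. ii.

ii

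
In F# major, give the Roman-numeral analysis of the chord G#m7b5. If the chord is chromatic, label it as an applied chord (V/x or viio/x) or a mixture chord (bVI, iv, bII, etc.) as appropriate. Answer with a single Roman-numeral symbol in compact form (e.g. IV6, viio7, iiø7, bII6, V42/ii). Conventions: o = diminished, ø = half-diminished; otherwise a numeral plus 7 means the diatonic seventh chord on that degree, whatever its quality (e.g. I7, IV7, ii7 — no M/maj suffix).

iiø7

The pitches G#-B-D-F# form a half-diminished seventh chord rooted on G#.
G# is the second degree of F# major. This is the half-diminished supertonic seventh, borrowed from the parallel minor.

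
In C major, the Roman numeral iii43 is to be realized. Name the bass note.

B

iii in C major has root E; the chord is E-G-B-D.
The figure 43 means second inversion — the fifth is in the bass.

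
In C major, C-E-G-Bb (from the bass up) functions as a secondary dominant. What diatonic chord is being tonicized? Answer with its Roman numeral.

IV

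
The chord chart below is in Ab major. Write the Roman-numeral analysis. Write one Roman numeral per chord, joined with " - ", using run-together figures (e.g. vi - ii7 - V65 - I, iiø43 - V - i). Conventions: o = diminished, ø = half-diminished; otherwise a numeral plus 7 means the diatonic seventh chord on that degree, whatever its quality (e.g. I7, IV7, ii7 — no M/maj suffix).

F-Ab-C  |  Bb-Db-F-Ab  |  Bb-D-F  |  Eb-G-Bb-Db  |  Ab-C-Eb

vi - ii7 - V/V - V7 - I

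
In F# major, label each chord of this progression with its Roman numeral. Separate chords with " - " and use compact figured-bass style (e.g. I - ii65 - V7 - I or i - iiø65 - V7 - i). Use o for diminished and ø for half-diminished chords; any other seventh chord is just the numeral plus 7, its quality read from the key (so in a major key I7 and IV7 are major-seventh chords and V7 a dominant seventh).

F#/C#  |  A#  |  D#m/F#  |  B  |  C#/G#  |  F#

I64 - V/vi - vi6 - IV - V64 - I

F#/C#: major triad on F# = scale degree 1 → I64.
A# is the secondary dominant of vi (major triad on A#): V/vi.
D#m/F#: root D# is the submediant; minor triad there is vi6.
B: major triad on B = scale degree 4 → IV.
C#/G#: root C# is the dominant; major triad there is V64.
F# has root F#, degree 1 in F# major, so I.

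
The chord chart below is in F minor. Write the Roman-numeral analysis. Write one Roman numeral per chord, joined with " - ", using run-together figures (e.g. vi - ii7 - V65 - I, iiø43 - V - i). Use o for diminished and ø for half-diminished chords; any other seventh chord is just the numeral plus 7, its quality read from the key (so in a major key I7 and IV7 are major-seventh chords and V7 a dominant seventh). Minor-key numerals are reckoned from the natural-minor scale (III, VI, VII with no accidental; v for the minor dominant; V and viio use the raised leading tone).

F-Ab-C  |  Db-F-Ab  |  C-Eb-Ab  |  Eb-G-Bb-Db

i - VI - III6 - VII7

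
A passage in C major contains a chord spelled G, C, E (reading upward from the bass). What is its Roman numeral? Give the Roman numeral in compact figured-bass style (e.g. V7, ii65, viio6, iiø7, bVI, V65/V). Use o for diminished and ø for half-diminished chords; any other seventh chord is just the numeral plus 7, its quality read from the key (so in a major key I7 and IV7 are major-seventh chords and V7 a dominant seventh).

Stacked in thirds the chord is C-E-G: a major triad on C.
C is scale degree 1 in C major, and a major triad on that degree is written I.
With G in the bass the chord is in second inversion, so the figured bass is 64.

I64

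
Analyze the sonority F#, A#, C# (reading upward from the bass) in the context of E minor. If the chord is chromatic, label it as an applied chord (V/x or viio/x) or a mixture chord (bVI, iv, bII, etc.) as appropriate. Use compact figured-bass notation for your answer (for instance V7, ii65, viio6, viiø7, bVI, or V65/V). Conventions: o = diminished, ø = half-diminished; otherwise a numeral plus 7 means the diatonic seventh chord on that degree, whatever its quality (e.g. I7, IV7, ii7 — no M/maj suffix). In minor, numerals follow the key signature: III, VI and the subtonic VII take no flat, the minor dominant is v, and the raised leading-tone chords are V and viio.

Stacked in thirds the chord is F#-A#-C#: a major triad on F#.
F# is not a diatonic chord root with this quality in E minor, but it lies a perfect fifth above B (V), so the chord functions as an applied dominant of V.

V/V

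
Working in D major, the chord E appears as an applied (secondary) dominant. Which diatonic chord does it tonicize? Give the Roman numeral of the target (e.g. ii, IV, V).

The chord is a major triad on E.
A dominant resolves down a perfect fifth: E → A. In D major, A is scale degree 5, i.e. V.

V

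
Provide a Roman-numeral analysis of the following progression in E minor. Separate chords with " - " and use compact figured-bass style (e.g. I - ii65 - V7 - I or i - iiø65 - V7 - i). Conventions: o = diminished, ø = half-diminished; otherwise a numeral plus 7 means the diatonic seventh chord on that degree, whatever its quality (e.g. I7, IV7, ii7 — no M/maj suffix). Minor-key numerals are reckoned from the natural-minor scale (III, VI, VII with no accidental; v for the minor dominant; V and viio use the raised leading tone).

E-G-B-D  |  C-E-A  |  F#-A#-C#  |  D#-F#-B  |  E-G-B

i7 - iv6 - V/V - V6 - i

E-G-B-D: minor seventh chord on E = scale degree 1 → i7.
C-E-A: root A is the subdominant; minor triad there is iv6.
F#-A#-C#: chromatic; F# is V of V, so V/V.
D#-F#-B: root B is the dominant; major triad there is V6.
E-G-B: root E is the tonic; minor triad there is i.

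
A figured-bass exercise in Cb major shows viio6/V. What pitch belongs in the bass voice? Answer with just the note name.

Ab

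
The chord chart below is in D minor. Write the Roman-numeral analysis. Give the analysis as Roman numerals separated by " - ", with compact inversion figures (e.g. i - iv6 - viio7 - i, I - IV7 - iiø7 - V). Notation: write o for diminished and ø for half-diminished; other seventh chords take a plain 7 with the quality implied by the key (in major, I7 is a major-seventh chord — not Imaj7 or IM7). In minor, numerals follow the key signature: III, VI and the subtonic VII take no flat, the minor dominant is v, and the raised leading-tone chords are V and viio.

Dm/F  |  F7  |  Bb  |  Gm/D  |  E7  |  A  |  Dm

i6 - V7/VI - VI - iv64 - V7/V - V - i

Dm/F: minor triad on D = scale degree 1 → i6.
F7: chromatic; F is V of VI, so V7/VI.
Bb has root Bb, degree 6 in D minor, so VI.
Gm/D has root G, degree 4 in D minor, so iv64.
E7 is the secondary dominant of V (dominant seventh chord on E): V7/V.
A has root A, degree 5 in D minor, so V.
Dm: minor triad on D = scale degree 1 → i.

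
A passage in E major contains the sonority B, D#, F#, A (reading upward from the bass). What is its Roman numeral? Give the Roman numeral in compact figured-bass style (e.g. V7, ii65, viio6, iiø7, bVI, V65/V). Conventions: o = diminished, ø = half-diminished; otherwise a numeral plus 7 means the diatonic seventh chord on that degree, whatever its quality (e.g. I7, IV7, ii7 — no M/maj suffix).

V7

The pitches B-D#-F#-A form a dominant seventh chord rooted on B.
In E major, B is the dominant; the diatonic dominant seventh chord there is V7.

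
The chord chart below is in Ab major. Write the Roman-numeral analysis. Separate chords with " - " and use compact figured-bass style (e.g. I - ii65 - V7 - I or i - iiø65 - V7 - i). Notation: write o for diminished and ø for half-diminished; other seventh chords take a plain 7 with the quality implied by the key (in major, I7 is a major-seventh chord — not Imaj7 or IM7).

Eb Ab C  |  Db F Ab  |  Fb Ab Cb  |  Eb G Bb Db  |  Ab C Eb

I64 - IV - bVI - V7 - I

Eb-Ab-C has root Ab, degree 1 in Ab major, so I64.
Db-F-Ab has root Db, degree 4 in Ab major, so IV.
Fb-Ab-Cb: major triad on Fb — chromatic; bVI (borrowed from the parallel minor).
Eb-G-Bb-Db: root Eb is the dominant; dominant seventh chord there is V7.
Ab-C-Eb: major triad on Ab = scale degree 1 → I.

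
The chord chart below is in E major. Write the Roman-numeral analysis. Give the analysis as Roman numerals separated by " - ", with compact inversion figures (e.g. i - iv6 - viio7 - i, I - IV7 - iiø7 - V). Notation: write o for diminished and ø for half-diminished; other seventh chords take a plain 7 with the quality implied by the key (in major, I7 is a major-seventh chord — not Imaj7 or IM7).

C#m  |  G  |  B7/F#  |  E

C#m: root C# is the submediant; minor triad there is vi.
G: G with this quality isn't in the key; it's bIII, borrowed from the parallel minor.
B7/F# has root B, degree 5 in E major, so V43.
E has root E, degree 1 in E major, so I.

vi - bIII - V43 - I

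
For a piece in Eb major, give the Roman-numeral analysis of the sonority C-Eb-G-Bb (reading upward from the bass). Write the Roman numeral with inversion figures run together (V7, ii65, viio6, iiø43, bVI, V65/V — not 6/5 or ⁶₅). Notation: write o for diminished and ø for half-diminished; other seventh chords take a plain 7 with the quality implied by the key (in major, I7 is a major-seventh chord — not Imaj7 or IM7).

The pitches C-Eb-G-Bb form a minor seventh chord rooted on C.
C is scale degree 6 in Eb major, and a minor seventh chord on that degree is written vi7.

vi7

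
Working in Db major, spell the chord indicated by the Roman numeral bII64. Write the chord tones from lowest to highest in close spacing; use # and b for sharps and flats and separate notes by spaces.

Scale degree 2 in Db major is Eb; lowering it a half step gives Ebb. bII64 is the Neapolitan chord — a major triad on the lowered second degree.
So the chord is Ebb-Gb-Bbb, a major triad.
With the 64 figure the chord is in second inversion; from the bass Bbb upward in close position it reads Bbb-Ebb-Gb.

Bbb Ebb Gb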